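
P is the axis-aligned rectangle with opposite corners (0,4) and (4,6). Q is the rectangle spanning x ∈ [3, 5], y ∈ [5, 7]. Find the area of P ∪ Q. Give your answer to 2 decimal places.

By inclusion–exclusion:
Individual areas: |P| = 8, |Q| = 4.
|P∩Q|: x∈[3,4], y∈[5,6] → 1·1 = 1.
|P ∪ Q| = 12 − 1 = 11.00.

11.00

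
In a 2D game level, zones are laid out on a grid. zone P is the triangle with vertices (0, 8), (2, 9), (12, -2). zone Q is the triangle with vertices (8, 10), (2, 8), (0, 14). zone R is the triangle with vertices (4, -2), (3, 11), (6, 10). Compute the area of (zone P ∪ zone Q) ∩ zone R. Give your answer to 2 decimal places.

|zone P ∪ zone Q| = 35.5083.
|(zone P ∪ zone Q) ∩ zone R| = 8.32.

8.32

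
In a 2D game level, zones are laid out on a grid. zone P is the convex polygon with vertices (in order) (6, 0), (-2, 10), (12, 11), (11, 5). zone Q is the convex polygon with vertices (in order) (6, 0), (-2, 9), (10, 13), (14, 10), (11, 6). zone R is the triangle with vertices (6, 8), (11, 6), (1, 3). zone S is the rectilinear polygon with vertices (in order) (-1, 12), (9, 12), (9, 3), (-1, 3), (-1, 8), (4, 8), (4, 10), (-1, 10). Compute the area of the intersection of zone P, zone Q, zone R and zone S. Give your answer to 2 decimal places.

The intersection is the polygon with vertices (6,8), (9,6.8), (9,5.4), (3.097,3.629), (2.444,4.444).
By the shoelace formula its area is 15.04.

15.04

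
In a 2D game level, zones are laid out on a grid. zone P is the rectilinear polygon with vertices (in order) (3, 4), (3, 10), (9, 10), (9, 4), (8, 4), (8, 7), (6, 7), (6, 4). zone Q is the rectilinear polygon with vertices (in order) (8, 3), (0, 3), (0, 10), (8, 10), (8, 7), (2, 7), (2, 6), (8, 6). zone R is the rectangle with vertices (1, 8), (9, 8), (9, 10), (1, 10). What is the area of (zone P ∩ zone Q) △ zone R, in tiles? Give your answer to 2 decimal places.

|zone P ∩ zone Q| = 21.
|(zone P ∩ zone Q) ∩ zone R| = 10.
|(zone P ∩ zone Q) △ zone R| = 21 + 16 − 20 = 17.00.

17.00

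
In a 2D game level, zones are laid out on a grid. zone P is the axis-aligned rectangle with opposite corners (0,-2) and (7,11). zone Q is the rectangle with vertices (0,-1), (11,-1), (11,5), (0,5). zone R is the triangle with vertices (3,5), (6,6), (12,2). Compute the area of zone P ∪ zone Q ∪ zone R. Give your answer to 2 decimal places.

115.25

By inclusion–exclusion:
Individual areas: |zone P| = 91, |zone Q| = 66, |zone R| = 9.
|zone P∩zone Q|: x∈[0,7], y∈[-1,5] → 7·6 = 42.
|zone P∩zone R| = 4.8333.
|zone Q∩zone R| = 6.5833.
|zone P∩zone Q∩zone R| = 2.6667.
|zone P ∪ zone Q ∪ zone R| = 166 − 53.4167 + 2.6667 = 115.25.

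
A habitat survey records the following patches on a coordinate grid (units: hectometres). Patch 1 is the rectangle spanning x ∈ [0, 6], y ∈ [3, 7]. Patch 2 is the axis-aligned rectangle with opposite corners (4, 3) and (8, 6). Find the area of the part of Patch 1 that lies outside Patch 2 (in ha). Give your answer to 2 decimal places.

18.00

|Patch 1∩Patch 2|: x∈[4,6], y∈[3,6] → 2·3 = 6.
|Patch 1| = 24.
|Patch 1 ∖ Patch 2| = |Patch 1| − |Patch 1∩Patch 2| = 24 − 6 = 18.00.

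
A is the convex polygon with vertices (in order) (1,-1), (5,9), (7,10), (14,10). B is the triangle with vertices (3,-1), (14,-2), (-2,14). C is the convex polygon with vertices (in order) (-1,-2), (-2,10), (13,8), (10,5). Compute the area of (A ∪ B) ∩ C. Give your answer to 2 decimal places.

58.91

|A ∪ B| = 109.4787.
|(A ∪ B) ∩ C| = 58.91.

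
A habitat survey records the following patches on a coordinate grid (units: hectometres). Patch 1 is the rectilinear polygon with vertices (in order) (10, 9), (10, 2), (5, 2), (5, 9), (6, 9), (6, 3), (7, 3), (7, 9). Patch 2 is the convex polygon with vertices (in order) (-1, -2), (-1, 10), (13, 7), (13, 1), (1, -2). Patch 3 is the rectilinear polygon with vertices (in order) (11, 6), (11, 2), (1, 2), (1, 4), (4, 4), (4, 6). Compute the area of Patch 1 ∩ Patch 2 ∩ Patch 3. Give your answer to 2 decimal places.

The intersection is the polygon with vertices (5,2), (5,6), (6,6), (6,3), (7,3), (7,6), (10,6), (10,2).
By the shoelace formula its area is 17.00.

17.00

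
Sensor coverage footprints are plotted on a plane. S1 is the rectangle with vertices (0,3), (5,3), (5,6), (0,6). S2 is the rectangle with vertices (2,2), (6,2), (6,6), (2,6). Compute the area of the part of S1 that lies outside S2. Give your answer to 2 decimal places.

|S1∩S2|: x∈[2,5], y∈[3,6] → 3·3 = 9.
|S1| = 15.
|S1 ∖ S2| = |S1| − |S1∩S2| = 15 − 9 = 6.00.

6.00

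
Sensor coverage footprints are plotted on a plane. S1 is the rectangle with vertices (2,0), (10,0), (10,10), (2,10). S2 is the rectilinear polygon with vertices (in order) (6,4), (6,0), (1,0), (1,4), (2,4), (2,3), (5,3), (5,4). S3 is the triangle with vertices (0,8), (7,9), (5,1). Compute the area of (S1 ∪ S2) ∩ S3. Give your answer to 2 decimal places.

The region (S1 ∪ S2) ∩ S3 is the polygon with vertices (2,8.286), (7,9), (5,1), (2,5.2).
By the shoelace formula its area is 23.91.

23.91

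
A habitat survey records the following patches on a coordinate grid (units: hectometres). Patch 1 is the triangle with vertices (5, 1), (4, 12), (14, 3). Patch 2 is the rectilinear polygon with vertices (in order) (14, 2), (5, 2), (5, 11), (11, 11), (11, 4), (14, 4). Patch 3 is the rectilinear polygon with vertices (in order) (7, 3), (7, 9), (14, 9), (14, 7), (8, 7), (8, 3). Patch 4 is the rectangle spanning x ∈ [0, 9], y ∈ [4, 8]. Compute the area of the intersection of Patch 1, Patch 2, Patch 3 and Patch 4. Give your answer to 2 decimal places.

4.86

The intersection is the polygon with vertices (8,7), (8,4), (7,4), (7,8), (8.444,8), (9,7.5), (9,7).
By the shoelace formula its area is 4.86.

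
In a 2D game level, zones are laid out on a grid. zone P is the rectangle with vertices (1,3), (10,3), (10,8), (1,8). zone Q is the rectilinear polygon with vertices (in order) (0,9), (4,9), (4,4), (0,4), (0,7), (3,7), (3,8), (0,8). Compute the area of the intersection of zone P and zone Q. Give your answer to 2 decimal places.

10.00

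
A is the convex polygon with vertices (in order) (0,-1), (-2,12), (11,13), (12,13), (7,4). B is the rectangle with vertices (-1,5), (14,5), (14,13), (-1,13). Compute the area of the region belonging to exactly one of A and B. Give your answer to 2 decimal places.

|A| = 111.5, |B| = 120, |A∩B| = 80.6645.
|A △ B| = |A| + |B| − 2·|A∩B| = 111.5 + 120 − 161.3291 = 70.17.

70.17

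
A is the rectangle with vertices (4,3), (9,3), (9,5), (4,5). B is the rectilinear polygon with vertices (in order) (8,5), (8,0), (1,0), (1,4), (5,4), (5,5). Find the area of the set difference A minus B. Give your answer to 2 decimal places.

3.00

|A| = 10, |A∩B| = 7.
|A ∖ B| = |A| − |A∩B| = 10 − 7 = 3.00.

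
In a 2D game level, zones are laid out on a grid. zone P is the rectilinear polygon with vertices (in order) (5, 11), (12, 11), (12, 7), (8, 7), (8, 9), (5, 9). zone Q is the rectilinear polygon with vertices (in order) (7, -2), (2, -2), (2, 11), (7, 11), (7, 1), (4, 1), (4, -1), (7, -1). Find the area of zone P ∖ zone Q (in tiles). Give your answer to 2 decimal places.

|zone P| = 22, |zone P∩zone Q| = 4.
|zone P ∖ zone Q| = |zone P| − |zone P∩zone Q| = 22 − 4 = 18.00.

18.00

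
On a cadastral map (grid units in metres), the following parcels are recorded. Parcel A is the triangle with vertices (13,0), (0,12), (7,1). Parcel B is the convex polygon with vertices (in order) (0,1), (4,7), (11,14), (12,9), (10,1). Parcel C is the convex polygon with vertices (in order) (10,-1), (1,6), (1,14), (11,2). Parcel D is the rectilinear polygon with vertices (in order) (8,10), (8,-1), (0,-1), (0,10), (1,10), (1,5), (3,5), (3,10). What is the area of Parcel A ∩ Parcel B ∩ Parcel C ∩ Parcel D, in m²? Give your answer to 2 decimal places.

The intersection is the polygon with vertices (7.429,1), (6.58,1.66), (3.581,6.372), (4,7), (4.68,7.68), (8,4.615), (8,1).
By the shoelace formula its area is 14.46.

14.46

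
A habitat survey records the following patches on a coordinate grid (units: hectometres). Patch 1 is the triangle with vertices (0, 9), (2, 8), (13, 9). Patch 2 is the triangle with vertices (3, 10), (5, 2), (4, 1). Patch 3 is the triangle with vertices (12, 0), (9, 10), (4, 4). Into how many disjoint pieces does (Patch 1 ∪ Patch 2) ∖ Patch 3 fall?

(Patch 1 ∪ Patch 2) ∖ Patch 3 splits into 2 disjoint pieces (area 9.9887, area 0.6058).

2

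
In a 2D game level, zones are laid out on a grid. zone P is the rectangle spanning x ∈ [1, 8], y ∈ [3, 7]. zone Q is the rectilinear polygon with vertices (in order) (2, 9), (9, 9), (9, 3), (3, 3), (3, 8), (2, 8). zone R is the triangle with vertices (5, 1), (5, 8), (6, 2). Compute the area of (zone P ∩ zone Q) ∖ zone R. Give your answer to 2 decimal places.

|zone P ∩ zone Q| = 20.
|(zone P ∩ zone Q) ∩ zone R| = 2.
|(zone P ∩ zone Q) ∖ zone R| = 20 − 2 = 18.00.

18.00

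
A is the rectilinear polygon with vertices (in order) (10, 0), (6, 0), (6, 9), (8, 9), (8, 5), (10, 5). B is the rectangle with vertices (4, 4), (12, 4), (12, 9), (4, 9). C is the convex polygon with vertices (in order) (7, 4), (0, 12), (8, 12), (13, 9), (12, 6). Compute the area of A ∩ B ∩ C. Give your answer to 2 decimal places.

The intersection is the polygon with vertices (8,9), (8,5), (9.5,5), (7,4), (6,5.143), (6,9).
By the shoelace formula its area is 9.68.

9.68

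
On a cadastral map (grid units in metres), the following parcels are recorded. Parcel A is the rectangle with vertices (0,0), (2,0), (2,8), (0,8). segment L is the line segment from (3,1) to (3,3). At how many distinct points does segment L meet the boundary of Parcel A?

The segment lies entirely outside Parcel A and never meets its boundary.

0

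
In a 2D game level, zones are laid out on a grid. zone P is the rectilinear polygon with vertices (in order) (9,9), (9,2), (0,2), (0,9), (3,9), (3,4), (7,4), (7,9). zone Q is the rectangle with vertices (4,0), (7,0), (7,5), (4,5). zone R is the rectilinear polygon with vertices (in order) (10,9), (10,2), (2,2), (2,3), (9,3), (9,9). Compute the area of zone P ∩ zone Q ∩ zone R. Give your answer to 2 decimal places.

3.00

The intersection is the polygon with vertices (4,3), (7,3), (7,2), (4,2).
By the shoelace formula its area is 3.00.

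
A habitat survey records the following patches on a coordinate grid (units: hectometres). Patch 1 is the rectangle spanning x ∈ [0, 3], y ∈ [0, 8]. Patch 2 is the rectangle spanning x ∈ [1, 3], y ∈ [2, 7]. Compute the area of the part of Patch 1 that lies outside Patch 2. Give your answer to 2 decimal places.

14.00

|Patch 1∩Patch 2|: x∈[1,3], y∈[2,7] → 2·5 = 10.
|Patch 1| = 24.
|Patch 1 ∖ Patch 2| = |Patch 1| − |Patch 1∩Patch 2| = 24 − 10 = 14.00.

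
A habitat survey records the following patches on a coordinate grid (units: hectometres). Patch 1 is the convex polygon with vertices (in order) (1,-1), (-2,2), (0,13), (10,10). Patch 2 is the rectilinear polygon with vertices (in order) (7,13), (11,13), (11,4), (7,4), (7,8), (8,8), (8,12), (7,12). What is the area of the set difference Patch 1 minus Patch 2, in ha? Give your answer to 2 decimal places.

83.90

|Patch 1| = 88, |Patch 1∩Patch 2| = 4.1.
|Patch 1 ∖ Patch 2| = |Patch 1| − |Patch 1∩Patch 2| = 88 − 4.1 = 83.90.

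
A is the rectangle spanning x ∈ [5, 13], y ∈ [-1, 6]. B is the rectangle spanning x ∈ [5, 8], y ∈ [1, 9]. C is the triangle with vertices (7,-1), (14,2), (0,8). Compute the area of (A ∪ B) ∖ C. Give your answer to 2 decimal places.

34.14

|A ∪ B| = 65.
|(A ∪ B) ∩ C| = 30.8571.
|(A ∪ B) ∖ C| = 65 − 30.8571 = 34.14.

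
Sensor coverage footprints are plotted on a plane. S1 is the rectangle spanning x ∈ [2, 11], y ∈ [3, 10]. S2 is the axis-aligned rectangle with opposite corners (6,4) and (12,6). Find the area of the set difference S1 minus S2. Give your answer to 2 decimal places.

53.00

|S1∩S2|: x∈[6,11], y∈[4,6] → 5·2 = 10.
|S1| = 63.
|S1 ∖ S2| = |S1| − |S1∩S2| = 63 − 10 = 53.00.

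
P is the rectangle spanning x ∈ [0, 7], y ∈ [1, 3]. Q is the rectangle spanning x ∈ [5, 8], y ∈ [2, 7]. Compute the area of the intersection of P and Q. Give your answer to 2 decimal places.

|P∩Q|: x∈[5,7], y∈[2,3] → 2·1 = 2.

2.00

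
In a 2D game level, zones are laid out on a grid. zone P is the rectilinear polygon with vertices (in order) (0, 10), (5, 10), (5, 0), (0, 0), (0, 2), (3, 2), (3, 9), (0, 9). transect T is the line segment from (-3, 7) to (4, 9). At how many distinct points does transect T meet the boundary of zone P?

The segment meets the boundary at (3,8.714).

1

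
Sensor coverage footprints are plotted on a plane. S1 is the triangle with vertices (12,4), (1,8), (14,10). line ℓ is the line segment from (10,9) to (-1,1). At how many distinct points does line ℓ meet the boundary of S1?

The segment meets the boundary at (6.083,6.152).

1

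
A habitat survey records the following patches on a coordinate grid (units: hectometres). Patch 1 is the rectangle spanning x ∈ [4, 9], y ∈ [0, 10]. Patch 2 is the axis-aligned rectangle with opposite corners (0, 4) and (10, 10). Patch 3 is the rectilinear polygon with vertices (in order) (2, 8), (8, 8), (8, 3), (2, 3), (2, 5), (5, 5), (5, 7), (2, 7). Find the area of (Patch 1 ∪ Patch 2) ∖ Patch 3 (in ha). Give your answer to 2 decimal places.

|Patch 1 ∪ Patch 2| = 80.
|(Patch 1 ∪ Patch 2) ∩ Patch 3| = 22.
|(Patch 1 ∪ Patch 2) ∖ Patch 3| = 80 − 22 = 58.00.

58.00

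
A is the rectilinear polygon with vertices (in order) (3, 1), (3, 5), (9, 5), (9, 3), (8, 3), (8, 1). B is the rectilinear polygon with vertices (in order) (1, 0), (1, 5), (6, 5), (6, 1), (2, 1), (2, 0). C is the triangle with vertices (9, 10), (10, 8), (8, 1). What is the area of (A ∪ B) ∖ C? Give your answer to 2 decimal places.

|A ∪ B| = 31.
|(A ∪ B) ∩ C| = 1.0119.
|(A ∪ B) ∖ C| = 31 − 1.0119 = 29.99.

29.99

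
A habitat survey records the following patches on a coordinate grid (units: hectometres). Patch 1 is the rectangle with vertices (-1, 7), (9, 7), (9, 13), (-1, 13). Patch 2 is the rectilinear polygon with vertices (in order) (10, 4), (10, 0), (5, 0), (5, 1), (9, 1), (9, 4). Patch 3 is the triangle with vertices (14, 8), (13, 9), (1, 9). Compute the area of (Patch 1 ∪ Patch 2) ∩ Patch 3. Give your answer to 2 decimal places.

The region (Patch 1 ∪ Patch 2) ∩ Patch 3 is the polygon with vertices (9,8.385), (1,9), (9,9).
By the shoelace formula its area is 2.46.

2.46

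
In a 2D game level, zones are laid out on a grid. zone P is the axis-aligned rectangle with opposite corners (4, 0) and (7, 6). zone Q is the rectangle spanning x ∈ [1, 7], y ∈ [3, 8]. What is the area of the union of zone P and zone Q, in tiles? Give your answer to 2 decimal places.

By inclusion–exclusion:
Individual areas: |zone P| = 18, |zone Q| = 30.
|zone P∩zone Q|: x∈[4,7], y∈[3,6] → 3·3 = 9.
|zone P ∪ zone Q| = 48 − 9 = 39.00.

39.00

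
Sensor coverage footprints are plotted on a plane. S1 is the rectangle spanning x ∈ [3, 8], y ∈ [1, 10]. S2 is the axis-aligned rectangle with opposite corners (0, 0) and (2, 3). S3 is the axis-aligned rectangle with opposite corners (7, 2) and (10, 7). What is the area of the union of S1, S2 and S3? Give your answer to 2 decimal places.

By inclusion–exclusion:
Individual areas: |S1| = 45, |S2| = 6, |S3| = 15.
|S1∩S2| = 0 (no overlap).
|S1∩S3|: x∈[7,8], y∈[2,7] → 1·5 = 5.
|S2∩S3| = 0 (no overlap).
|S1∩S2∩S3| = 0.
|S1 ∪ S2 ∪ S3| = 66 − 5 + 0 = 61.00.

61.00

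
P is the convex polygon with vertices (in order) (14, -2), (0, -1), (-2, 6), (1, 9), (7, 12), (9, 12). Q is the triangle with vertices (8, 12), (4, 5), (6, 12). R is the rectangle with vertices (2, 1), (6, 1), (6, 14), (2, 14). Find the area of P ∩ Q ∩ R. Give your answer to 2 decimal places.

The intersection is the polygon with vertices (4,5), (5.833,11.417), (6,11.5), (6,8.5).
By the shoelace formula its area is 3.46.

3.46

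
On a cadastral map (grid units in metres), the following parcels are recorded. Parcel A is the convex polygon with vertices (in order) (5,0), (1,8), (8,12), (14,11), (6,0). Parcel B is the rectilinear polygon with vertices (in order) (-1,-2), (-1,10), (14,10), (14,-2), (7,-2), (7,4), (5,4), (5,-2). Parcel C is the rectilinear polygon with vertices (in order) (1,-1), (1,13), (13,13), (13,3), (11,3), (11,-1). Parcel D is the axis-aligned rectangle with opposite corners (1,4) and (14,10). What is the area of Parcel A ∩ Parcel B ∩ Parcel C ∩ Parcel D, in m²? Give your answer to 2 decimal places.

52.99

The intersection is the polygon with vertices (13,10), (13,9.625), (8.909,4), (7,4), (5,4), (3,4), (1,8), (4.5,10).
By the shoelace formula its area is 52.99.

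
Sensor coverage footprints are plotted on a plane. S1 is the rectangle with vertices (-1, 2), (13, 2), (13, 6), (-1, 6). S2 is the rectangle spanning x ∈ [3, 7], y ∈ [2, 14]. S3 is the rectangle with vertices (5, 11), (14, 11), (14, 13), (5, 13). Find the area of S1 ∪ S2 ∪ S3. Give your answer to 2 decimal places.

By inclusion–exclusion:
Individual areas: |S1| = 56, |S2| = 48, |S3| = 18.
|S1∩S2|: x∈[3,7], y∈[2,6] → 4·4 = 16.
|S1∩S3| = 0 (no overlap).
|S2∩S3|: x∈[5,7], y∈[11,13] → 2·2 = 4.
|S1∩S2∩S3| = 0.
|S1 ∪ S2 ∪ S3| = 122 − 20 + 0 = 102.00.

102.00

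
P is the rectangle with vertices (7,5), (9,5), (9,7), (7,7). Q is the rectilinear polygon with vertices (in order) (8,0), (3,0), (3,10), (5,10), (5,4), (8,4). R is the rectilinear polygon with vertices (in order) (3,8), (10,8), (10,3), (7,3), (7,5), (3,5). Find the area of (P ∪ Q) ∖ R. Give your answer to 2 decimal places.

25.00

|P ∪ Q| = 36.
|(P ∪ Q) ∩ R| = 11.
|(P ∪ Q) ∖ R| = 36 − 11 = 25.00.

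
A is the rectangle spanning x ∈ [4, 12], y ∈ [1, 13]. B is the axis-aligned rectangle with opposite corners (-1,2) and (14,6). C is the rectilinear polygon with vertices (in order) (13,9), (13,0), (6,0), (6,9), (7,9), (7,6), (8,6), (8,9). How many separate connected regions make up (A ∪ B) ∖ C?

2

(A ∪ B) ∖ C splits into 2 disjoint pieces (area 71, area 4).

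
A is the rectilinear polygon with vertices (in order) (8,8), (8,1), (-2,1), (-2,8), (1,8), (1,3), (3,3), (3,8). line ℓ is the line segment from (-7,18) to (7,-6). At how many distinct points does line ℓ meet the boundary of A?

4

The segment meets the boundary at (2.917,1), (1.75,3), (1,4.286), (-1.167,8).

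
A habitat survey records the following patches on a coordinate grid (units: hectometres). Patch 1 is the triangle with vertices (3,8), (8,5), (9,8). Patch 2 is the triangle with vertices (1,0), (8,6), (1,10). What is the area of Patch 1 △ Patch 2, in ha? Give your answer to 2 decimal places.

36.69

|Patch 1| = 9, |Patch 2| = 35, |Patch 1∩Patch 2| = 3.6569.
|Patch 1 △ Patch 2| = |Patch 1| + |Patch 2| − 2·|Patch 1∩Patch 2| = 9 + 35 − 7.3137 = 36.69.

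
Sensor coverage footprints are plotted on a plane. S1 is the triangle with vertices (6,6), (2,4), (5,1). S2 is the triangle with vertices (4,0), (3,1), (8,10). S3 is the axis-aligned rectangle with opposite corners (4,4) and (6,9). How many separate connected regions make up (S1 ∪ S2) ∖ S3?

2

(S1 ∪ S2) ∖ S3 splits into 2 disjoint pieces (area 8.2571, area 1.4).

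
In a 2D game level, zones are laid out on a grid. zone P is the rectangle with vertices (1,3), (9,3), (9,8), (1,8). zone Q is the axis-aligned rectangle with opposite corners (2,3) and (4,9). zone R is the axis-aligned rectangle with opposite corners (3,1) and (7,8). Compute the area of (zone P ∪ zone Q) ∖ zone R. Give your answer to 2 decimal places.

|zone P ∪ zone Q| = 42.
|(zone P ∪ zone Q) ∩ zone R| = 20.
|(zone P ∪ zone Q) ∖ zone R| = 42 − 20 = 22.00.

22.00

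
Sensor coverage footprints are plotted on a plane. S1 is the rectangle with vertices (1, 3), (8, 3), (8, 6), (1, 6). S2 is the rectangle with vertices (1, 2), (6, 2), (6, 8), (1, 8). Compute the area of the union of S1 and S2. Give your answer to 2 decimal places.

36.00

By inclusion–exclusion:
Individual areas: |S1| = 21, |S2| = 30.
|S1∩S2|: x∈[1,6], y∈[3,6] → 5·3 = 15.
|S1 ∪ S2| = 51 − 15 = 36.00.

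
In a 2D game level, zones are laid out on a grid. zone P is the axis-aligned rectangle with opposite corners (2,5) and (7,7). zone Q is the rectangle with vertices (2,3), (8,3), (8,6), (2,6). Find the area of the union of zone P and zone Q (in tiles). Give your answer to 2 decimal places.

By inclusion–exclusion:
Individual areas: |zone P| = 10, |zone Q| = 18.
|zone P∩zone Q|: x∈[2,7], y∈[5,6] → 5·1 = 5.
|zone P ∪ zone Q| = 28 − 5 = 23.00.

23.00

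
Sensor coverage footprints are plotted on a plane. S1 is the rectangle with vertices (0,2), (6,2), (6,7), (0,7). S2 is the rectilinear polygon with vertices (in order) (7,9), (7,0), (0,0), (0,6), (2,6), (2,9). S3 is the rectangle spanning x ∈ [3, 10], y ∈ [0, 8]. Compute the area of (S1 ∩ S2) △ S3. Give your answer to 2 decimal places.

|S1 ∩ S2| = 28.
|(S1 ∩ S2) ∩ S3| = 15.
|(S1 ∩ S2) △ S3| = 28 + 56 − 30 = 54.00.

54.00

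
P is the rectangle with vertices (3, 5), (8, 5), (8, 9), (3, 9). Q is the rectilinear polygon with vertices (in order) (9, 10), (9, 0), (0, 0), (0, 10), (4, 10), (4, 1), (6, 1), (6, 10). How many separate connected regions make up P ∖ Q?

1

P ∖ Q is a single connected region.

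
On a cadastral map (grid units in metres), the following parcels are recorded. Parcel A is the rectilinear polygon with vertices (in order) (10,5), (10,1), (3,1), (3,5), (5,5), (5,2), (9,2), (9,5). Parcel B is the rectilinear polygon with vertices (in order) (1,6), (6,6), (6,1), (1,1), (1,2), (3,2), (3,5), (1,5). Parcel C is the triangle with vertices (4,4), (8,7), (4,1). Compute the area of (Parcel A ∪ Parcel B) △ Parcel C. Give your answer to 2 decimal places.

23.00

|Parcel A ∪ Parcel B| = 26.
|(Parcel A ∪ Parcel B) ∩ Parcel C| = 4.5.
|(Parcel A ∪ Parcel B) △ Parcel C| = 26 + 6 − 9 = 23.00.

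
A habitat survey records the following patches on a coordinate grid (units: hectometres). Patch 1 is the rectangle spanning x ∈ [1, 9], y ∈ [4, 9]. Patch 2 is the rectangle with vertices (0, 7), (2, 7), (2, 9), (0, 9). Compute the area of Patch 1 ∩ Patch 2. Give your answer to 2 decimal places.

|Patch 1∩Patch 2|: x∈[1,2], y∈[7,9] → 1·2 = 2.

2.00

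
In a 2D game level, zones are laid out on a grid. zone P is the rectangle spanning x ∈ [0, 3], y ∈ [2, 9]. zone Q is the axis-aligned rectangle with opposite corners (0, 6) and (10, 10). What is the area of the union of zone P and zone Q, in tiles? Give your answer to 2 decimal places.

By inclusion–exclusion:
Individual areas: |zone P| = 21, |zone Q| = 40.
|zone P∩zone Q|: x∈[0,3], y∈[6,9] → 3·3 = 9.
|zone P ∪ zone Q| = 61 − 9 = 52.00.

52.00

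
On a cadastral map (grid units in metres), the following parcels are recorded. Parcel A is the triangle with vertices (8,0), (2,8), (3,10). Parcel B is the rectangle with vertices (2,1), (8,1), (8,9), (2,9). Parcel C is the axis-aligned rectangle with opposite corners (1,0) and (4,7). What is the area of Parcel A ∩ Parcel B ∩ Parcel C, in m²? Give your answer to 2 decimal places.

1.04

The intersection is the polygon with vertices (2.75,7), (4,7), (4,5.333).
By the shoelace formula its area is 1.04.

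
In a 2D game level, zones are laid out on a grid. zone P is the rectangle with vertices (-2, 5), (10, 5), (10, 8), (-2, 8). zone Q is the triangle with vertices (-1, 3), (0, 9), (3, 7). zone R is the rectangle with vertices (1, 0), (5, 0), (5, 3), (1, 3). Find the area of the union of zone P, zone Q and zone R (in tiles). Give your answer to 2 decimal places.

By inclusion–exclusion:
Individual areas: |zone P| = 36, |zone Q| = 10, |zone R| = 12.
|zone P∩zone Q| = 7.5.
|zone P∩zone R| = 0 (no overlap).
|zone Q∩zone R| = 0.
|zone P∩zone Q∩zone R| = 0.
|zone P ∪ zone Q ∪ zone R| = 58 − 7.5 + 0 = 50.50.

50.50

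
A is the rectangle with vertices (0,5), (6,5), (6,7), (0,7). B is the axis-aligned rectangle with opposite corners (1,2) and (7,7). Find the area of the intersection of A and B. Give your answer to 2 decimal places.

10.00

|A∩B|: x∈[1,6], y∈[5,7] → 5·2 = 10.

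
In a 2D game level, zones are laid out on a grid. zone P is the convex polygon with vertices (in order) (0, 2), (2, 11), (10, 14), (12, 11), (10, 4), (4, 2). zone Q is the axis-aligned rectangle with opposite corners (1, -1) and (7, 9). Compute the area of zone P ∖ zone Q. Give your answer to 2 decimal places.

|zone P| = 97, |zone P∩zone Q| = 39.8056.
|zone P ∖ zone Q| = |zone P| − |zone P∩zone Q| = 97 − 39.8056 = 57.19.

57.19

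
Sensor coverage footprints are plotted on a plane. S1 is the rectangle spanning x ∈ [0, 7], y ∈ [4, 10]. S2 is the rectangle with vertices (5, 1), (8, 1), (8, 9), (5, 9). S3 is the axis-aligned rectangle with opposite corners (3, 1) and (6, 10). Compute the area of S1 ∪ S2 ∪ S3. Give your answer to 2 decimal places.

By inclusion–exclusion:
Individual areas: |S1| = 42, |S2| = 24, |S3| = 27.
|S1∩S2|: x∈[5,7], y∈[4,9] → 2·5 = 10.
|S1∩S3|: x∈[3,6], y∈[4,10] → 3·6 = 18.
|S2∩S3|: x∈[5,6], y∈[1,9] → 1·8 = 8.
|S1∩S2∩S3| = 5.
|S1 ∪ S2 ∪ S3| = 93 − 36 + 5 = 62.00.

62.00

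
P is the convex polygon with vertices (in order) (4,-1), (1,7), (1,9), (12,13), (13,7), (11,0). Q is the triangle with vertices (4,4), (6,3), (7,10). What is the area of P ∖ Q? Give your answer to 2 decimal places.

111.00

|P| = 118.5, |P∩Q| = 7.5.
|P ∖ Q| = |P| − |P∩Q| = 118.5 − 7.5 = 111.00.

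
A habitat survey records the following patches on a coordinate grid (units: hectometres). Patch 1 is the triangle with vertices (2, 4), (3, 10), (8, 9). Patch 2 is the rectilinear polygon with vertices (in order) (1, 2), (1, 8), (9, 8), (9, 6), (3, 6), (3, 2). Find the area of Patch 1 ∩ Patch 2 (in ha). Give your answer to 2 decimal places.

7.45

The intersection is the polygon with vertices (2.667,8), (6.8,8), (4.4,6), (3,6), (3,4.833), (2,4).
By the shoelace formula its area is 7.45.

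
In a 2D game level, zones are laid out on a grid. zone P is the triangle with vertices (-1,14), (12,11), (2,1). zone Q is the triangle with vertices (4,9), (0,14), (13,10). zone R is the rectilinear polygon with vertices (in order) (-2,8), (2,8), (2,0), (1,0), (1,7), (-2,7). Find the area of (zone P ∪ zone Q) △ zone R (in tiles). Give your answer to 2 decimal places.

81.37

|zone P ∪ zone Q| = 81.0406.
|(zone P ∪ zone Q) ∩ zone R| = 5.3333.
|(zone P ∪ zone Q) △ zone R| = 81.0406 + 11 − 10.6667 = 81.37.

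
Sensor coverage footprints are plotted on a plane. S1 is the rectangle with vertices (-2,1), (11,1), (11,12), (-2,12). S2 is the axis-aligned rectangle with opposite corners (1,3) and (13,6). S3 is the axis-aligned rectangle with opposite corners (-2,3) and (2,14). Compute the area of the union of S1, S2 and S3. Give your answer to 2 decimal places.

157.00

By inclusion–exclusion:
Individual areas: |S1| = 143, |S2| = 36, |S3| = 44.
|S1∩S2|: x∈[1,11], y∈[3,6] → 10·3 = 30.
|S1∩S3|: x∈[-2,2], y∈[3,12] → 4·9 = 36.
|S2∩S3|: x∈[1,2], y∈[3,6] → 1·3 = 3.
|S1∩S2∩S3| = 3.
|S1 ∪ S2 ∪ S3| = 223 − 69 + 3 = 157.00.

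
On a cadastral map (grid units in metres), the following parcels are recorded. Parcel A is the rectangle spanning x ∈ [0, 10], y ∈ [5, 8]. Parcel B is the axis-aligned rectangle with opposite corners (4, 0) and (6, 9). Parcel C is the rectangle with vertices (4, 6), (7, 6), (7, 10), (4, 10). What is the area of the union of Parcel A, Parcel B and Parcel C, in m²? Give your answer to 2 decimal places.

46.00

By inclusion–exclusion:
Individual areas: |Parcel A| = 30, |Parcel B| = 18, |Parcel C| = 12.
|Parcel A∩Parcel B|: x∈[4,6], y∈[5,8] → 2·3 = 6.
|Parcel A∩Parcel C|: x∈[4,7], y∈[6,8] → 3·2 = 6.
|Parcel B∩Parcel C|: x∈[4,6], y∈[6,9] → 2·3 = 6.
|Parcel A∩Parcel B∩Parcel C| = 4.
|Parcel A ∪ Parcel B ∪ Parcel C| = 60 − 18 + 4 = 46.00.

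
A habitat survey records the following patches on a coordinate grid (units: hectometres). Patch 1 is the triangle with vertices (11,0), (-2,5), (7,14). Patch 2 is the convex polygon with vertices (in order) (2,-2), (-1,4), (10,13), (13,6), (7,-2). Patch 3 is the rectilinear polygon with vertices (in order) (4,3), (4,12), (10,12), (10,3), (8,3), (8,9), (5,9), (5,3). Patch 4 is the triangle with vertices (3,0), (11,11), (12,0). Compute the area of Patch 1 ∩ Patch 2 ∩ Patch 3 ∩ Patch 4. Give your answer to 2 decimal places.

The intersection is the polygon with vertices (10,3.5), (10,3), (8,3), (8,6.875), (8.744,7.897).
By the shoelace formula its area is 6.65.

6.65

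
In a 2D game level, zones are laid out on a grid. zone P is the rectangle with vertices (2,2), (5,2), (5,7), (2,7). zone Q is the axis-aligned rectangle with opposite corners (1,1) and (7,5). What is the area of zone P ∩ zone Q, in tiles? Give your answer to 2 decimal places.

9.00

|zone P∩zone Q|: x∈[2,5], y∈[2,5] → 3·3 = 9.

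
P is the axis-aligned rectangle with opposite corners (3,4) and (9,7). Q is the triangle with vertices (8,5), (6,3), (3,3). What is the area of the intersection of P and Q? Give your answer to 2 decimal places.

The intersection is the polygon with vertices (5.5,4), (8,5), (7,4).
By the shoelace formula its area is 0.75.

0.75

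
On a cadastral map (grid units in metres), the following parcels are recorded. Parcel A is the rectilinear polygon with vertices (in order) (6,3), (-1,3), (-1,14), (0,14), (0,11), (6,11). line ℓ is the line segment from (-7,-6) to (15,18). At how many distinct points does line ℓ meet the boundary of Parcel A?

2

The segment meets the boundary at (6,8.182), (1.25,3).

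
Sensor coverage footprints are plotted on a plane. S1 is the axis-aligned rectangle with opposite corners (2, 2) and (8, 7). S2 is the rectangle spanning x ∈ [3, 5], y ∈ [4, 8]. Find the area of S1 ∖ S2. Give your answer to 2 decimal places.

24.00

|S1∩S2|: x∈[3,5], y∈[4,7] → 2·3 = 6.
|S1| = 30.
|S1 ∖ S2| = |S1| − |S1∩S2| = 30 − 6 = 24.00.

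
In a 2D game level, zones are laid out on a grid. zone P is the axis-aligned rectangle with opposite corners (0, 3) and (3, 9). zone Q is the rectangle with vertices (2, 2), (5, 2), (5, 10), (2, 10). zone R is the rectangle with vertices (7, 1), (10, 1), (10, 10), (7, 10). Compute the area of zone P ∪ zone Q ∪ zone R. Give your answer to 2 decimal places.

By inclusion–exclusion:
Individual areas: |zone P| = 18, |zone Q| = 24, |zone R| = 27.
|zone P∩zone Q|: x∈[2,3], y∈[3,9] → 1·6 = 6.
|zone P∩zone R| = 0 (no overlap).
|zone Q∩zone R| = 0 (no overlap).
|zone P∩zone Q∩zone R| = 0.
|zone P ∪ zone Q ∪ zone R| = 69 − 6 + 0 = 63.00.

63.00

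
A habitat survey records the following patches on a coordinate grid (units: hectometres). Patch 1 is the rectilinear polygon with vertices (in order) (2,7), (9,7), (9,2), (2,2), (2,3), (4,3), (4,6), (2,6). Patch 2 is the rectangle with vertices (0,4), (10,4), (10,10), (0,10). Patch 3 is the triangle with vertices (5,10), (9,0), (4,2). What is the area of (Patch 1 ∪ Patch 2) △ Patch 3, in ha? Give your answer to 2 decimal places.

59.40

|Patch 1 ∪ Patch 2| = 72.
|(Patch 1 ∪ Patch 2) ∩ Patch 3| = 16.8.
|(Patch 1 ∪ Patch 2) △ Patch 3| = 72 + 21 − 33.6 = 59.40.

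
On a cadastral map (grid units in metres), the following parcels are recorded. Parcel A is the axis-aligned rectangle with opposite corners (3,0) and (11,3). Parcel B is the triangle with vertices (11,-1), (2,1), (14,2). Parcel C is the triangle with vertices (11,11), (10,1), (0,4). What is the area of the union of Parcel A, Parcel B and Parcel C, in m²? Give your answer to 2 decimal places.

By inclusion–exclusion:
Individual areas: |Parcel A| = 24, |Parcel B| = 16.5, |Parcel C| = 51.5.
|Parcel A∩Parcel B| = 9.9722.
|Parcel A∩Parcel C| = 6.8667.
|Parcel B∩Parcel C| = 0.6021.
|Parcel A∩Parcel B∩Parcel C| = 0.6021.
|Parcel A ∪ Parcel B ∪ Parcel C| = 92 − 17.441 + 0.6021 = 75.16.

75.16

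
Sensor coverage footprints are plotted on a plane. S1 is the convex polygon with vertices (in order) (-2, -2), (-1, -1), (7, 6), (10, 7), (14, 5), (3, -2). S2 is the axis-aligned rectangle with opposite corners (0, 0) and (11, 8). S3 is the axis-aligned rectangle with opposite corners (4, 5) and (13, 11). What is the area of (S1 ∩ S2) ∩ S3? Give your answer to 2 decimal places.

6.82

The region (S1 ∩ S2) ∩ S3 is the polygon with vertices (10,7), (11,6.5), (11,5), (5.857,5), (7,6).
By the shoelace formula its area is 6.82.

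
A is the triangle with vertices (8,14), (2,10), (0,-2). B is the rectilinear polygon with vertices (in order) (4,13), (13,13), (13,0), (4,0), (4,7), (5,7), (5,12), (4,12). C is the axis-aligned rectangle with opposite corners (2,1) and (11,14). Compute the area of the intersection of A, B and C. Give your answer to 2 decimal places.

5.75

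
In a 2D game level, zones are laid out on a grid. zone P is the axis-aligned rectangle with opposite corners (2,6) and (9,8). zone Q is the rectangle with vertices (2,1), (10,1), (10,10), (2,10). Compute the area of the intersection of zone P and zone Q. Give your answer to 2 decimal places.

|zone P∩zone Q|: x∈[2,9], y∈[6,8] → 7·2 = 14.

14.00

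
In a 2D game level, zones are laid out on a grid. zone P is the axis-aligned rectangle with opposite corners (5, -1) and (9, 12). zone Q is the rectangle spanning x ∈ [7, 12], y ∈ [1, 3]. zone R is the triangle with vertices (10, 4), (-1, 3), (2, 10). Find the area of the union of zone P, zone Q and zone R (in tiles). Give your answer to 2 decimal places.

84.91

By inclusion–exclusion:
Individual areas: |zone P| = 52, |zone Q| = 10, |zone R| = 37.
|zone P∩zone Q|: x∈[7,9], y∈[1,3] → 2·2 = 4.
|zone P∩zone R| = 10.0909.
|zone Q∩zone R| = 0.
|zone P∩zone Q∩zone R| = 0.
|zone P ∪ zone Q ∪ zone R| = 99 − 14.0909 + 0 = 84.91.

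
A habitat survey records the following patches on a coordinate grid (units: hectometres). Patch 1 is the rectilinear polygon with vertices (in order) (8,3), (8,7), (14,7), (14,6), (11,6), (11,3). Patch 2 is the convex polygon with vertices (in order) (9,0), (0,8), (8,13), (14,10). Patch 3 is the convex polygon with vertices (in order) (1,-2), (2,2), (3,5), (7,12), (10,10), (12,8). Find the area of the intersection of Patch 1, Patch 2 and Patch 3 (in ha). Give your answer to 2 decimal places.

The intersection is the polygon with vertices (10.9,7), (8,4.364), (8,7).
By the shoelace formula its area is 3.82.

3.82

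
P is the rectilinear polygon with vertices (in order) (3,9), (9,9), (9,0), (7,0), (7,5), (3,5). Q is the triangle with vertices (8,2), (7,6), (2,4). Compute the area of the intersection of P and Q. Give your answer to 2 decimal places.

The intersection is the polygon with vertices (7,5), (4.5,5), (7,6), (8,2), (7,2.333).
By the shoelace formula its area is 3.08.

3.08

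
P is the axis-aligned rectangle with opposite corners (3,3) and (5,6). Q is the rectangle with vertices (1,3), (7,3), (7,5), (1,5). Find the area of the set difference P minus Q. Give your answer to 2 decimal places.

|P∩Q|: x∈[3,5], y∈[3,5] → 2·2 = 4.
|P| = 6.
|P ∖ Q| = |P| − |P∩Q| = 6 − 4 = 2.00.

2.00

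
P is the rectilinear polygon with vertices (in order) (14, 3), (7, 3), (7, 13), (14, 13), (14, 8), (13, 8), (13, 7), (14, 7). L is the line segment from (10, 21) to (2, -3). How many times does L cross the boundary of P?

The segment meets the boundary at (7,12), (7.333,13).

2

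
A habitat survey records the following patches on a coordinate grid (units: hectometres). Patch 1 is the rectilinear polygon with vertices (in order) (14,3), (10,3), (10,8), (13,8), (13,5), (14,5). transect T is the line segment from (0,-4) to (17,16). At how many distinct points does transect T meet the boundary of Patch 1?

The segment meets the boundary at (10.2,8), (10,7.765).

2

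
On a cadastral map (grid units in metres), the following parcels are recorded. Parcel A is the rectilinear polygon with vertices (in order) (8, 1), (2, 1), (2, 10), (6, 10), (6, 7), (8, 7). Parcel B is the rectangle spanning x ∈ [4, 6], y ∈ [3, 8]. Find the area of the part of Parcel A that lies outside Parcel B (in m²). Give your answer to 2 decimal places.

38.00

|Parcel A| = 48, |Parcel A∩Parcel B| = 10.
|Parcel A ∖ Parcel B| = |Parcel A| − |Parcel A∩Parcel B| = 48 − 10 = 38.00.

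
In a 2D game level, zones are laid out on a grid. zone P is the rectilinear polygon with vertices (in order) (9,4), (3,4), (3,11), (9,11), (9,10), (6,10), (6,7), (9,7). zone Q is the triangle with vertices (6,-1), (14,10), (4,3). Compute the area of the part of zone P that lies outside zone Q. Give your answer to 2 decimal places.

|zone P| = 33, |zone P∩zone Q| = 4.4643.
|zone P ∖ zone Q| = |zone P| − |zone P∩zone Q| = 33 − 4.4643 = 28.54.

28.54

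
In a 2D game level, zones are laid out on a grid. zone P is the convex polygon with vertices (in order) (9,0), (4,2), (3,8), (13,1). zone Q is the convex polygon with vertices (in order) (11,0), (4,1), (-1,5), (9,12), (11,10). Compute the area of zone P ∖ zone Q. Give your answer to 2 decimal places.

2.17

|zone P| = 33, |zone P∩zone Q| = 30.8261.
|zone P ∖ zone Q| = |zone P| − |zone P∩zone Q| = 33 − 30.8261 = 2.17.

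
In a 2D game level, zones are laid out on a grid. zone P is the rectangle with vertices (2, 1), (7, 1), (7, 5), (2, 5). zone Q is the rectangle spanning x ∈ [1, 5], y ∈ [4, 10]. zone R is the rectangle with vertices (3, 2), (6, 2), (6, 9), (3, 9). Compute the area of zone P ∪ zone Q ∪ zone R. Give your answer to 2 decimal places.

45.00

By inclusion–exclusion:
Individual areas: |zone P| = 20, |zone Q| = 24, |zone R| = 21.
|zone P∩zone Q|: x∈[2,5], y∈[4,5] → 3·1 = 3.
|zone P∩zone R|: x∈[3,6], y∈[2,5] → 3·3 = 9.
|zone Q∩zone R|: x∈[3,5], y∈[4,9] → 2·5 = 10.
|zone P∩zone Q∩zone R| = 2.
|zone P ∪ zone Q ∪ zone R| = 65 − 22 + 2 = 45.00.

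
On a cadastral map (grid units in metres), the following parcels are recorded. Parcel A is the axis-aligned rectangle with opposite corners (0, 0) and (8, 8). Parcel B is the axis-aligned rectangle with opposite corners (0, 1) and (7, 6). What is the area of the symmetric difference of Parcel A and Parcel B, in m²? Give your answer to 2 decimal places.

29.00

|Parcel A∩Parcel B|: x∈[0,7], y∈[1,6] → 7·5 = 35.
|Parcel A △ Parcel B| = |Parcel A| + |Parcel B| − 2·|Parcel A∩Parcel B| = 64 + 35 − 70 = 29.00.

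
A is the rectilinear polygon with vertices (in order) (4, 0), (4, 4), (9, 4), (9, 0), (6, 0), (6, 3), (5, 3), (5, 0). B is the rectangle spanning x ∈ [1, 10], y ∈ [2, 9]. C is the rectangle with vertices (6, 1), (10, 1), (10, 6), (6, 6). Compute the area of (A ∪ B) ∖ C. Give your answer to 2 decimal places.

52.00

|A ∪ B| = 71.
|(A ∪ B) ∩ C| = 19.
|(A ∪ B) ∖ C| = 71 − 19 = 52.00.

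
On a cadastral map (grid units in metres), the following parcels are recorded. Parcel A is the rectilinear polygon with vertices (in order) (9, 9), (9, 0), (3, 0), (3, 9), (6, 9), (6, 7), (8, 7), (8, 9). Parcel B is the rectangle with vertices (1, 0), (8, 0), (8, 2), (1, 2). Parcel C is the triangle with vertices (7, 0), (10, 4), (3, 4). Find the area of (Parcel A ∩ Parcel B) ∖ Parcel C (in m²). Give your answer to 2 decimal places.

6.67

|Parcel A ∩ Parcel B| = 10.
|(Parcel A ∩ Parcel B) ∩ Parcel C| = 3.3333.
|(Parcel A ∩ Parcel B) ∖ Parcel C| = 10 − 3.3333 = 6.67.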